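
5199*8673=45090927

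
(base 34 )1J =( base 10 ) 53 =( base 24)25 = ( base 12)45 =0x35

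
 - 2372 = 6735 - 9107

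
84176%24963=9287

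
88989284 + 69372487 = 158361771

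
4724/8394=2362/4197 =0.56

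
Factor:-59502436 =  - 2^2*7^1*2125087^1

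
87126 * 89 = 7754214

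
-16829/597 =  - 16829/597 =- 28.19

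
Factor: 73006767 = 3^2  *31^1*261673^1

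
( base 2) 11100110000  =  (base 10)1840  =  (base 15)82a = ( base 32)1PG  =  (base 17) 664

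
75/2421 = 25/807 = 0.03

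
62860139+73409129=136269268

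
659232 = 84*7848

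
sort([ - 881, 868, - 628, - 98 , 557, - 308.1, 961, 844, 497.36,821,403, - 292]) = [ - 881,-628, - 308.1, - 292,-98, 403, 497.36 , 557, 821, 844,868, 961]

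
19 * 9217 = 175123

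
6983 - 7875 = -892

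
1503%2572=1503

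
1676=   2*838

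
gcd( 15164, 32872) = 4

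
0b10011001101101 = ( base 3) 111111100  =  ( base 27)DD9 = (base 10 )9837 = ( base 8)23155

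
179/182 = 179/182 = 0.98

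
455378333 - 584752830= - 129374497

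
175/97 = 175/97 = 1.80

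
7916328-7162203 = 754125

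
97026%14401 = 10620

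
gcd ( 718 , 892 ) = 2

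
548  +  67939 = 68487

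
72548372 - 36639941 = 35908431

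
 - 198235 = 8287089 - 8485324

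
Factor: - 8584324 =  - 2^2 * 7^1*211^1 * 1453^1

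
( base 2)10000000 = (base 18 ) 72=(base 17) 79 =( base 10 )128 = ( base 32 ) 40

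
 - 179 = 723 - 902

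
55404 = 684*81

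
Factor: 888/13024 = 2^ ( - 2 )* 3^1*11^( - 1) = 3/44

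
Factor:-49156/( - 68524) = 37^( - 1)*463^( - 1 ) * 12289^1 = 12289/17131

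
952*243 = 231336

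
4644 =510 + 4134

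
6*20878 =125268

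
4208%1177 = 677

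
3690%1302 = 1086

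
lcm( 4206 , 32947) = 197682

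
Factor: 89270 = 2^1*5^1*79^1*113^1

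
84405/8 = 84405/8= 10550.62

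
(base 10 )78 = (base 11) 71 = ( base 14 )58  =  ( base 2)1001110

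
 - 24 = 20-44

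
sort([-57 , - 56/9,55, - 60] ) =[ - 60, - 57,-56/9, 55]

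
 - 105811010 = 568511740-674322750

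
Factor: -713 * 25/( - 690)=2^(-1 )*3^( - 1)*5^1*31^1  =  155/6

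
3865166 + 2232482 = 6097648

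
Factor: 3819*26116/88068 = 8311417/7339 = 19^1*41^(- 1)* 67^1*179^( - 1)*6529^1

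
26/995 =26/995 = 0.03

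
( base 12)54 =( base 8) 100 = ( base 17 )3D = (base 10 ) 64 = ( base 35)1T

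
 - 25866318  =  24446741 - 50313059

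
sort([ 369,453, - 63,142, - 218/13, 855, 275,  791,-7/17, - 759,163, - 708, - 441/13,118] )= [ - 759, - 708, - 63, - 441/13,- 218/13, - 7/17, 118, 142 , 163,275,  369 , 453, 791,855]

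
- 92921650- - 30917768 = -62003882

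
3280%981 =337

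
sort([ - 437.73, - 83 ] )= [ - 437.73 ,-83]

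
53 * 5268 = 279204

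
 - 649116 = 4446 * ( - 146 ) 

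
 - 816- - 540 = -276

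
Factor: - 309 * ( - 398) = 2^1 * 3^1*103^1*199^1= 122982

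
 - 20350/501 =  - 20350/501 = - 40.62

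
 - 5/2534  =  -5/2534= -0.00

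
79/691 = 79/691 = 0.11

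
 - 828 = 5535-6363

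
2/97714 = 1/48857 = 0.00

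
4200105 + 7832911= 12033016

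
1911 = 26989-25078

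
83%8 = 3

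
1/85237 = 1/85237 = 0.00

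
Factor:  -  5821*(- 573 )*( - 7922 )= -26423300226 = -2^1 *3^1*17^1*191^1*233^1*5821^1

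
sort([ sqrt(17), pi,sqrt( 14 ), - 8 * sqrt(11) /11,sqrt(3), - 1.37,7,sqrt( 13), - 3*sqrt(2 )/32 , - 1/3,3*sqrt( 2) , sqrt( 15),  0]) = [ - 8*sqrt( 11)/11, - 1.37,-1/3,- 3 * sqrt( 2)/32, 0 , sqrt( 3),pi,sqrt(13),sqrt( 14), sqrt(15),  sqrt(17),  3*sqrt(2), 7]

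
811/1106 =811/1106 = 0.73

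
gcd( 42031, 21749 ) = 1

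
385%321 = 64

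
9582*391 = 3746562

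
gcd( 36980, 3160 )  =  20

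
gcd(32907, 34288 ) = 1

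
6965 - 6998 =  - 33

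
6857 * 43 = 294851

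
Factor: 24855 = 3^1*5^1*1657^1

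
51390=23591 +27799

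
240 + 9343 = 9583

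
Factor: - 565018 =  - 2^1*23^1 * 71^1 * 173^1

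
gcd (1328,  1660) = 332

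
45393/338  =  45393/338 = 134.30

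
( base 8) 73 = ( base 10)59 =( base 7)113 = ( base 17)38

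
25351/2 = 12675+ 1/2 = 12675.50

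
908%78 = 50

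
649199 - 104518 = 544681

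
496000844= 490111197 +5889647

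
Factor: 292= 2^2*73^1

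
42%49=42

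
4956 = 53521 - 48565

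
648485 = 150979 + 497506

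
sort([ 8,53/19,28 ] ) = [53/19, 8, 28 ] 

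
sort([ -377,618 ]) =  [-377 , 618]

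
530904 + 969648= 1500552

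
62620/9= 6957 + 7/9 = 6957.78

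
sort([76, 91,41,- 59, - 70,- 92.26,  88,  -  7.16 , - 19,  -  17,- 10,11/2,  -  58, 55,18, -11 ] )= [ - 92.26,-70, - 59, -58,- 19, - 17,  -  11,-10, -7.16, 11/2,18,41,55, 76, 88, 91 ] 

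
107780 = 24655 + 83125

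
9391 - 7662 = 1729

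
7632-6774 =858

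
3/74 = 3/74 = 0.04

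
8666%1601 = 661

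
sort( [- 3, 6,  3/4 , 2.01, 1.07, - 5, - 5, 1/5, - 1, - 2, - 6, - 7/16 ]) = [ -6, - 5, - 5, - 3, - 2,-1, - 7/16, 1/5,  3/4,1.07, 2.01,6]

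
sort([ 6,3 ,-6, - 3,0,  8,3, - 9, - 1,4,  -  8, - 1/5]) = [ - 9,  -  8, - 6 , - 3,-1, - 1/5,  0,3,3, 4,6,8]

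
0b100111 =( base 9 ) 43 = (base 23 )1G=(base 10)39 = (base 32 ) 17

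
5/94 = 5/94 = 0.05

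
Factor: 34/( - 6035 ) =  - 2/355 = - 2^1*5^( - 1)*71^( - 1) 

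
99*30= 2970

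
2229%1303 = 926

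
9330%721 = 678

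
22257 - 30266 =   -  8009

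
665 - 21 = 644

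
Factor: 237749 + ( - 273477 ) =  - 2^4*7^1*11^1*29^1 = - 35728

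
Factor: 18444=2^2* 3^1 * 29^1*53^1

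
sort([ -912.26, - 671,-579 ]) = [-912.26, - 671 , -579] 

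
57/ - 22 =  - 57/22=- 2.59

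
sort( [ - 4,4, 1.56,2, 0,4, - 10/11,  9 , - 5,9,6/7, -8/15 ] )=[-5 , - 4, - 10/11, -8/15,0,  6/7, 1.56, 2,4,4,9, 9 ] 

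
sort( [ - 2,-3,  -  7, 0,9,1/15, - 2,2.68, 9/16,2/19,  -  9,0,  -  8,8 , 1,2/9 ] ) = [ - 9, - 8, - 7, - 3, - 2, - 2,0,0 , 1/15,2/19, 2/9 , 9/16,1,2.68,8,9]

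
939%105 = 99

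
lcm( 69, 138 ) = 138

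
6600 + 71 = 6671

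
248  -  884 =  - 636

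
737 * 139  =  102443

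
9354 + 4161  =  13515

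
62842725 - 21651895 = 41190830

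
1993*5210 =10383530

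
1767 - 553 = 1214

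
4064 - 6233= - 2169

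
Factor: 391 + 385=2^3*97^1=776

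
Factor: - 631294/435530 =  - 703/485 = - 5^( - 1)*19^1*37^1*97^( -1) 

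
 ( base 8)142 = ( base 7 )200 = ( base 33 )2W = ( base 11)8a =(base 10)98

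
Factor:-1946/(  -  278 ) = 7 = 7^1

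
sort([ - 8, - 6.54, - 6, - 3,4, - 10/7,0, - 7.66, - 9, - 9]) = [ - 9 ,-9,- 8, - 7.66, - 6.54, - 6, - 3, - 10/7,0,4]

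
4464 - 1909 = 2555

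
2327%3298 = 2327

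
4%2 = 0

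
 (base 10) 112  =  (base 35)37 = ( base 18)64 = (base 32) 3g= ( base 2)1110000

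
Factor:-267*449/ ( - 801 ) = 449/3 = 3^( - 1 )*449^1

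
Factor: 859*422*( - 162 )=  -  58724676 = - 2^2*3^4 * 211^1*859^1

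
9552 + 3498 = 13050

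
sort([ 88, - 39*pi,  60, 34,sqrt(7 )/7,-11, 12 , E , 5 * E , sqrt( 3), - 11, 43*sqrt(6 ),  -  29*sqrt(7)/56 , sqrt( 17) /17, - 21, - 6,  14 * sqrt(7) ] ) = [ - 39 * pi, - 21, - 11, - 11,- 6,  -  29*sqrt(7) /56, sqrt(17) /17, sqrt( 7)/7,sqrt( 3), E,12, 5 * E, 34,14*sqrt( 7 ), 60, 88,43 * sqrt( 6 )] 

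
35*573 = 20055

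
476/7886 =238/3943 = 0.06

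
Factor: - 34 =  - 2^1*17^1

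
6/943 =6/943 = 0.01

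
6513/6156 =1  +  119/2052 = 1.06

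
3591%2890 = 701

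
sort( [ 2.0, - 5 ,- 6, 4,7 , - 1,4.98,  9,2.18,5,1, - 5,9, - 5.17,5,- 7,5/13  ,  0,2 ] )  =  [-7,-6, - 5.17,  -  5, - 5,-1, 0,5/13,1,2.0,2,2.18  ,  4,4.98,  5,5,7, 9 , 9]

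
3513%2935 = 578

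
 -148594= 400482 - 549076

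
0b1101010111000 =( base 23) cl9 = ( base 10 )6840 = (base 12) 3B60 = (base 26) A32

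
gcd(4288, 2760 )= 8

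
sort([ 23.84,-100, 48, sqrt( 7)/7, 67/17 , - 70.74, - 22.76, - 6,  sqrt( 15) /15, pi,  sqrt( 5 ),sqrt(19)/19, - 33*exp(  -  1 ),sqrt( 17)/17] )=[ - 100 , - 70.74,-22.76, - 33*exp( - 1 ),-6,sqrt(19)/19, sqrt(17 )/17,sqrt( 15)/15, sqrt( 7)/7,  sqrt( 5),pi, 67/17,23.84, 48]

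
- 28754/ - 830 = 34 + 267/415 = 34.64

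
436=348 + 88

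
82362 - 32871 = 49491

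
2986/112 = 1493/56 = 26.66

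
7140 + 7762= 14902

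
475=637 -162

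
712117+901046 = 1613163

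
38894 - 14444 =24450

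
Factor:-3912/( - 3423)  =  8/7 =2^3*7^(-1 )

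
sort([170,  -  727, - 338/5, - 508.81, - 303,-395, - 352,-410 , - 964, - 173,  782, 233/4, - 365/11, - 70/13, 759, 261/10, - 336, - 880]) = [ - 964, - 880, - 727,-508.81, - 410, - 395,-352, - 336, - 303, - 173, - 338/5, - 365/11, - 70/13,261/10, 233/4 , 170, 759, 782 ]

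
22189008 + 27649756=49838764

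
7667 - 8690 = - 1023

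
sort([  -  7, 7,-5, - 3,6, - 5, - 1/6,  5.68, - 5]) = [ - 7, -5, - 5, -5,-3, - 1/6,5.68,6,7]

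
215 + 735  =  950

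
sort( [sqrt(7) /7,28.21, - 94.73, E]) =[  -  94.73,sqrt (7)/7,E,28.21] 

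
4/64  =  1/16 = 0.06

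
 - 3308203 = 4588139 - 7896342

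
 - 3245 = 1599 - 4844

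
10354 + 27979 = 38333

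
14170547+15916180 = 30086727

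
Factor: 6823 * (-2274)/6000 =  - 2^(-3)*5^(  -  3)*379^1*6823^1 = - 2585917/1000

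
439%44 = 43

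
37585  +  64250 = 101835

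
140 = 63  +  77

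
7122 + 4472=11594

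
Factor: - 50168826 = -2^1*3^2*2787157^1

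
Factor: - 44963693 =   -  73^1*615941^1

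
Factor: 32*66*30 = 2^7*3^2*  5^1*11^1  =  63360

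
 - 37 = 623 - 660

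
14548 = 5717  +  8831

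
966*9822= 9488052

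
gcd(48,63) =3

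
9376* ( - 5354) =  - 50199104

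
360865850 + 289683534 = 650549384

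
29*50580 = 1466820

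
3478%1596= 286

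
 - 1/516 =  - 1 + 515/516 =-0.00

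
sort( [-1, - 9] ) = [  -  9, - 1]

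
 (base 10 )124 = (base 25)4o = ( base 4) 1330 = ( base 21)5J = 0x7C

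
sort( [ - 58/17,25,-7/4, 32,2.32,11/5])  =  [-58/17, - 7/4,11/5,2.32,25,32] 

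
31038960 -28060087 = 2978873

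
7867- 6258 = 1609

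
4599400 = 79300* 58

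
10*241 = 2410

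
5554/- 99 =  -  5554/99 = - 56.10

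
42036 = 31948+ 10088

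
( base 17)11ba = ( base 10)5399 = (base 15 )18EE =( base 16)1517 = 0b1010100010111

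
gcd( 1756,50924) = 1756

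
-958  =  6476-7434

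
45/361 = 45/361 = 0.12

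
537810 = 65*8274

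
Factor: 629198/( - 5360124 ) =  - 314599/2680062  =  - 2^( - 1 )*3^( -1)*7^( - 1 )*11^(-1) * 5801^( - 1)*314599^1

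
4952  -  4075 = 877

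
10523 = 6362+4161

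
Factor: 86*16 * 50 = 68800 = 2^6*5^2*43^1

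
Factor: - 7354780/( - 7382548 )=1838695/1845637 = 5^1*367739^1 * 1845637^( - 1) 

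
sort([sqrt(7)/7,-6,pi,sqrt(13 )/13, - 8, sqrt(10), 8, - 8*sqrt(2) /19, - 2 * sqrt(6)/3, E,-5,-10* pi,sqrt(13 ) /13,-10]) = [- 10*pi,-10, -8,- 6, - 5, - 2 *sqrt( 6 ) /3, - 8*sqrt ( 2)/19,sqrt(13)/13, sqrt(13 ) /13,sqrt( 7)/7, E, pi, sqrt(10), 8 ]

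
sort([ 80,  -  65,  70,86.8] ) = [  -  65, 70, 80, 86.8]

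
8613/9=957 = 957.00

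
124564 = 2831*44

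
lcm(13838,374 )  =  13838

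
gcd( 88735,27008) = 1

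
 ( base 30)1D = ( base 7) 61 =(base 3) 1121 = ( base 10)43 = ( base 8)53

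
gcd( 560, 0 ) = 560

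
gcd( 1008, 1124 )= 4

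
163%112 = 51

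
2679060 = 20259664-17580604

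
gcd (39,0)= 39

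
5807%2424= 959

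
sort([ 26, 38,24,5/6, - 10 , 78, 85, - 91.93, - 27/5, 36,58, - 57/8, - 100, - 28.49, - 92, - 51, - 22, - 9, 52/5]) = [ - 100, - 92, - 91.93, - 51, - 28.49, - 22, - 10, - 9, - 57/8 , - 27/5, 5/6, 52/5,24,  26,  36, 38, 58, 78, 85]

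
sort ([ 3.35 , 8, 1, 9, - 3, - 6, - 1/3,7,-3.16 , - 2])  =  [-6, - 3.16, - 3, - 2, - 1/3,  1,3.35,7,8, 9]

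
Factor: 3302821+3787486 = 7090307 = 7^1*293^1*3457^1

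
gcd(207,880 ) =1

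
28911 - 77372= - 48461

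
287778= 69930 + 217848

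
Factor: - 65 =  - 5^1  *13^1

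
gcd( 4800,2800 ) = 400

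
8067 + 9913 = 17980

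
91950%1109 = 1012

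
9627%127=102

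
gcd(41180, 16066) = 58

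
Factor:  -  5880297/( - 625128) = 2^( - 3 )*7^( - 1)*31^1*53^1*61^( - 2 )*1193^1= 1960099/208376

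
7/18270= 1/2610 = 0.00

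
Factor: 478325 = 5^2*19^2*53^1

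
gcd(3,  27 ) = 3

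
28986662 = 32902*881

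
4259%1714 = 831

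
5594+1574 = 7168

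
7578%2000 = 1578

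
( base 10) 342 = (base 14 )1A6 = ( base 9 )420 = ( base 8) 526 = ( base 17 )132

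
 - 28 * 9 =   -  252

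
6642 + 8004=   14646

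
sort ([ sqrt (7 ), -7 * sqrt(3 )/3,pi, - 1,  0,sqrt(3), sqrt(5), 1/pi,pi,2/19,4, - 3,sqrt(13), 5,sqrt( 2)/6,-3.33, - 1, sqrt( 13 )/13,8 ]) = [ - 7*sqrt(3)/3, - 3.33, - 3, -1, - 1,0,2/19,sqrt(  2) /6 , sqrt(13) /13, 1/pi,sqrt( 3), sqrt( 5),sqrt (7),pi,pi,sqrt(13),  4,5 , 8 ] 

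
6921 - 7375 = -454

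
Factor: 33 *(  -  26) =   -  2^1 *3^1 * 11^1*13^1 = - 858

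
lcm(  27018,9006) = 27018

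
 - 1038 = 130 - 1168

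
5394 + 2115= 7509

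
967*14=13538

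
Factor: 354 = 2^1 *3^1*59^1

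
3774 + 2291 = 6065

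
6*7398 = 44388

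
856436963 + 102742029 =959178992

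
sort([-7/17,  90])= [ - 7/17  ,  90]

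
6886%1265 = 561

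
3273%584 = 353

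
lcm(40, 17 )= 680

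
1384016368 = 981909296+402107072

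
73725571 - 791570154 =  - 717844583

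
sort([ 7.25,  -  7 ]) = [-7,7.25 ] 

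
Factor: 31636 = 2^2*11^1*719^1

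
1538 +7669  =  9207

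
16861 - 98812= - 81951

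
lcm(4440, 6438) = 128760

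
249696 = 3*83232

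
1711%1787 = 1711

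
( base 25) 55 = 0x82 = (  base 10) 130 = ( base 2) 10000010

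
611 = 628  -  17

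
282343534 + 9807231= 292150765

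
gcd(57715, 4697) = 7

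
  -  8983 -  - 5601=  - 3382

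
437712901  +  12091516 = 449804417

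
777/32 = 777/32 =24.28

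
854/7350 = 61/525 = 0.12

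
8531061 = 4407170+4123891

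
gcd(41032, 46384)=1784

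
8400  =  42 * 200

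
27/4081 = 27/4081=0.01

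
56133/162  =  346 + 1/2 = 346.50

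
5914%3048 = 2866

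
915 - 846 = 69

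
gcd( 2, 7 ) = 1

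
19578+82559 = 102137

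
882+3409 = 4291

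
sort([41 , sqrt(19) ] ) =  [sqrt( 19),  41 ]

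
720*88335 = 63601200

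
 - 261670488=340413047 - 602083535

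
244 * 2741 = 668804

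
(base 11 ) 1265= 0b11001101100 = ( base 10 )1644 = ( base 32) 1JC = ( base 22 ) 38g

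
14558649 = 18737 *777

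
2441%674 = 419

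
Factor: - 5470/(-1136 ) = 2^(-3)*5^1*71^( - 1)*547^1 = 2735/568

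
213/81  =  2 + 17/27 = 2.63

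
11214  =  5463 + 5751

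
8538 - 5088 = 3450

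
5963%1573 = 1244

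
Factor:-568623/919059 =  - 189541/306353  =  - 11^1 *83^(- 1)*3691^( -1)*17231^1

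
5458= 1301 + 4157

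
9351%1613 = 1286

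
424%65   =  34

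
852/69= 284/23 =12.35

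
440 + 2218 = 2658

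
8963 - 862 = 8101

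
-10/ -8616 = 5/4308 = 0.00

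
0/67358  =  0 = 0.00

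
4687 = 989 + 3698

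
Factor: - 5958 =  - 2^1*3^2 * 331^1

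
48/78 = 8/13 =0.62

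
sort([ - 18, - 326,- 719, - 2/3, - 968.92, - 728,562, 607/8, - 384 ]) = [-968.92, - 728, - 719, - 384, - 326, - 18, - 2/3, 607/8,562] 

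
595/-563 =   -  595/563= -1.06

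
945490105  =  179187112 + 766302993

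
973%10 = 3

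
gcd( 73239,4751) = 1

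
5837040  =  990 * 5896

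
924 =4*231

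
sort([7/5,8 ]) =[ 7/5,8] 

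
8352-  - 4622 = 12974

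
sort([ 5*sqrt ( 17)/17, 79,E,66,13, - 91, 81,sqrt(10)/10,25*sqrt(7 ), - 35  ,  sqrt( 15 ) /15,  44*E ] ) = [ -91, - 35, sqrt ( 15)/15, sqrt(10)/10, 5*sqrt(17 ) /17,E, 13,66,25*sqrt(7),  79,  81,  44*E] 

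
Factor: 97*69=3^1*23^1*97^1 = 6693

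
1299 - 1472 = - 173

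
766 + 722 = 1488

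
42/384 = 7/64  =  0.11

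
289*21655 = 6258295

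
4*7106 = 28424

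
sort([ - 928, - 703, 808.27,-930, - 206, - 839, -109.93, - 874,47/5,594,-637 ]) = [ - 930,  -  928, - 874, - 839, - 703,  -  637, - 206,  -  109.93,47/5,594,808.27]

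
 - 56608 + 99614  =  43006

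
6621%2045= 486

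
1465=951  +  514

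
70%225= 70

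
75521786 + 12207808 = 87729594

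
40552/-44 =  - 922 + 4/11 = - 921.64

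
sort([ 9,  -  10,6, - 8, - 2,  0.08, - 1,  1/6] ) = [ - 10, - 8, - 2,-1, 0.08,1/6,6, 9]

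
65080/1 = 65080 = 65080.00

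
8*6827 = 54616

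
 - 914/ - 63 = 14 + 32/63 = 14.51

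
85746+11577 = 97323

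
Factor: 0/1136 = 0^1 = 0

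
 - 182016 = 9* ( - 20224)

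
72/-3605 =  - 72/3605 = - 0.02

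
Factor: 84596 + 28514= 113110 =2^1*5^1 * 11311^1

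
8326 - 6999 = 1327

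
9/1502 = 9/1502 = 0.01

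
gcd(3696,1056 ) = 528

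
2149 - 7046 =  - 4897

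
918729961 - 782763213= 135966748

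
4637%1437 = 326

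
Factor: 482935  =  5^1 * 96587^1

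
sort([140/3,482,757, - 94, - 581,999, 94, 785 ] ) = [ - 581, - 94,  140/3,94,482, 757, 785,999 ]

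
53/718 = 53/718=0.07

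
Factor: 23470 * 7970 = 187055900 = 2^2*5^2*797^1*2347^1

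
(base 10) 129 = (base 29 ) 4d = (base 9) 153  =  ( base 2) 10000001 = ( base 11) 108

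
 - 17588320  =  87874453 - 105462773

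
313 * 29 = 9077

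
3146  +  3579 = 6725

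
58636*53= 3107708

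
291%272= 19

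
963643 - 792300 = 171343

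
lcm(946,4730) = 4730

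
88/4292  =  22/1073 = 0.02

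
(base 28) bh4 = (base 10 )9104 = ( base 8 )21620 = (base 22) IHI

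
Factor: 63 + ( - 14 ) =49   =  7^2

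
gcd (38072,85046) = 2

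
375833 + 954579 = 1330412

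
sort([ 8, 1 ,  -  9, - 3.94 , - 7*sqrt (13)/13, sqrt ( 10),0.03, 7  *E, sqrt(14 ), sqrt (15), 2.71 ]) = [  -  9,  -  3.94, - 7*sqrt(13) /13,0.03,1, 2.71, sqrt(10), sqrt( 14 ), sqrt(15), 8,7*E]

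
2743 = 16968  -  14225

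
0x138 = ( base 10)312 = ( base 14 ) 184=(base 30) ac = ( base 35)8w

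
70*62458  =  4372060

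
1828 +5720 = 7548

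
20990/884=10495/442=   23.74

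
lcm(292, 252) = 18396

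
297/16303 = 297/16303 = 0.02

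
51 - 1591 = - 1540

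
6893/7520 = 6893/7520 = 0.92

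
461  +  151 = 612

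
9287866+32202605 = 41490471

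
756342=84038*9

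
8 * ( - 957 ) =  - 7656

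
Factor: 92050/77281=2^1*5^2*7^1 * 109^ ( - 1 ) *263^1 * 709^( - 1)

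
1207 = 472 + 735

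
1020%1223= 1020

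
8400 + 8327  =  16727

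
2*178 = 356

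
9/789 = 3/263 = 0.01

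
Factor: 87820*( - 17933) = -1574876060 = - 2^2*5^1*79^1*227^1*4391^1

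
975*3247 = 3165825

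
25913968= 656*39503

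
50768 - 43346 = 7422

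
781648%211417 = 147397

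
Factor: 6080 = 2^6 * 5^1*19^1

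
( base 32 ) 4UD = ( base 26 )7CP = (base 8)11715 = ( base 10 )5069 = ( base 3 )20221202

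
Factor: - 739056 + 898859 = 7^1*37^1  *  617^1 = 159803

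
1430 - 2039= - 609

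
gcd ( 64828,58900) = 76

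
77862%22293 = 10983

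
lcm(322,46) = 322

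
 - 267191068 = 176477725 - 443668793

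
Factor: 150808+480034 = 630842  =  2^1*315421^1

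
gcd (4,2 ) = 2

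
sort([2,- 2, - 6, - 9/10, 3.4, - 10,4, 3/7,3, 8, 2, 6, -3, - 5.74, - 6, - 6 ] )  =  [-10,- 6, - 6, - 6, -5.74, - 3, - 2 ,  -  9/10,3/7,  2 , 2  ,  3,3.4 , 4, 6,  8] 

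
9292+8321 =17613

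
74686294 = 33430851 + 41255443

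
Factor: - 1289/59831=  - 19^ ( - 1 )*47^ (-1) * 67^(- 1)*1289^1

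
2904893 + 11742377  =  14647270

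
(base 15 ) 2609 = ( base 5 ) 224414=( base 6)101313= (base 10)8109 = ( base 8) 17655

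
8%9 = 8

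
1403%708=695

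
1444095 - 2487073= - 1042978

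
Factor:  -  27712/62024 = -3464/7753 = - 2^3*433^1*7753^( - 1)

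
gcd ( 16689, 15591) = 3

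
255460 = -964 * ( - 265)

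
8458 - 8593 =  - 135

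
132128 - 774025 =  - 641897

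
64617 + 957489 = 1022106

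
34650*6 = 207900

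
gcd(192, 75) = 3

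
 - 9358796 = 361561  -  9720357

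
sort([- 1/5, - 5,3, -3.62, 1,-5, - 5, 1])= [  -  5, - 5,-5, - 3.62, - 1/5, 1,  1, 3]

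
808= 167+641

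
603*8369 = 5046507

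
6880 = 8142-1262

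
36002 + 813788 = 849790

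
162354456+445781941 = 608136397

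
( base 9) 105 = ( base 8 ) 126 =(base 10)86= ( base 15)5B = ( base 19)4A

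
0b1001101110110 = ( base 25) 7o7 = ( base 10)4982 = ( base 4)1031312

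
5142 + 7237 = 12379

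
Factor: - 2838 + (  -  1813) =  - 4651^1 = - 4651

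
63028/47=1341 + 1/47 = 1341.02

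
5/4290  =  1/858 = 0.00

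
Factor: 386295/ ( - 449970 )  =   - 91/106 = - 2^(  -  1)*7^1 * 13^1*53^( - 1)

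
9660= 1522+8138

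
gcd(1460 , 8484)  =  4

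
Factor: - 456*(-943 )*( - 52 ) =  - 2^5*3^1 * 13^1*19^1*23^1*41^1 = - 22360416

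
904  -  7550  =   - 6646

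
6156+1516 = 7672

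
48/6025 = 48/6025 = 0.01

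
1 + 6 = 7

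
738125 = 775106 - 36981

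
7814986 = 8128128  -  313142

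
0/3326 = 0 = 0.00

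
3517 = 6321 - 2804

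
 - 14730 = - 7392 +-7338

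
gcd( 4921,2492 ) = 7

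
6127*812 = 4975124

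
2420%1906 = 514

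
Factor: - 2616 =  - 2^3*3^1*109^1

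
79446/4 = 19861 + 1/2  =  19861.50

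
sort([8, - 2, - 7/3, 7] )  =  [ - 7/3, - 2,7,8]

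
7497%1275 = 1122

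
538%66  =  10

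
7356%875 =356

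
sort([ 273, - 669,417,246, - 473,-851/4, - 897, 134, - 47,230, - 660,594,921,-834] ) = [ - 897,- 834, - 669, - 660, - 473,-851/4, - 47,134, 230,  246,273, 417,594,921 ] 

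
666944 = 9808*68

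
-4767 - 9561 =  - 14328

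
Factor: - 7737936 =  - 2^4*3^1*23^1*43^1*163^1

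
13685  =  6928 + 6757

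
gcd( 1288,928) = 8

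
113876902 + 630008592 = 743885494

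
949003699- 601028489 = 347975210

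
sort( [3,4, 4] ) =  [3,4, 4]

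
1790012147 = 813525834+976486313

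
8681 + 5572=14253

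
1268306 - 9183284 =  - 7914978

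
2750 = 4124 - 1374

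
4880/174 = 28 + 4/87 = 28.05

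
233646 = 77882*3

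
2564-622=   1942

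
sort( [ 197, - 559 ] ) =[ - 559,197] 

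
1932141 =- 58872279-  -60804420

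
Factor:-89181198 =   -  2^1*3^2*4954511^1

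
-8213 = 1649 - 9862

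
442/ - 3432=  - 17/132=- 0.13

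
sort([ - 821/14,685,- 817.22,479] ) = [ - 817.22,-821/14,479,685 ] 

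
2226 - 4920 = -2694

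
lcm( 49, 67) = 3283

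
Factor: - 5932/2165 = - 2^2*5^( - 1)*433^(-1)*1483^1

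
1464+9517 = 10981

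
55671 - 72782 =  - 17111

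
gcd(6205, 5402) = 73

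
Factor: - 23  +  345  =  2^1* 7^1*  23^1= 322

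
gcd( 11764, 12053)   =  17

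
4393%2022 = 349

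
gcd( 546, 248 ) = 2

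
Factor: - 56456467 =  - 19^1 * 23^2* 41^1*137^1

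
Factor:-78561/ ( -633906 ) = 2^( - 1 )*3^ (  -  2 )*13^(  -  1)*29^1 =29/234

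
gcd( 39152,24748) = 4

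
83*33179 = 2753857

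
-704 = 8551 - 9255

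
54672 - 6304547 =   -  6249875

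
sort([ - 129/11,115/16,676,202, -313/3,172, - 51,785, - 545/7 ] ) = [-313/3,  -  545/7, - 51,-129/11,115/16,172, 202, 676,  785] 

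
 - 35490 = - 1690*21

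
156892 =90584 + 66308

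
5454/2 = 2727= 2727.00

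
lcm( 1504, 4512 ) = 4512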